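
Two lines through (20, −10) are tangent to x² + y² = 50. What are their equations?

x + y = 10 and x + 7y = −50

Let a tangent through (20, −10) have slope m. Its distance from (0, 0) must equal 5√2:
(−20m − (10))² = 50(m² + 1)
7m² + 8m + 1 = 0, so m = −1 or m = −1/7.
With m = −1: x + y = 10. With m = −1/7: x + 7y = −50.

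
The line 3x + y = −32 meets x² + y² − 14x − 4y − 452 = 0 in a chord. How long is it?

Express y = −3x − 32 and substitute into the circle:
10x² + 190x + 700 = 0  ⟹  x² + 19x + 70 = 0
x = −5 or x = −14, giving (−5, −17) and (−14, 10).
|(−5, −17) − (−14, 10)| = √((9)² + (−27)²) = 9√10.

9√10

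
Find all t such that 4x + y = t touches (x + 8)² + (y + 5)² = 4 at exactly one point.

The line touches the circle iff its distance from (−8, −5) is 2:
|4·(−8) + 1·(−5) − t| / √17 = 2
|t − (−37)| = 2√17.

t = −37 ± 2√17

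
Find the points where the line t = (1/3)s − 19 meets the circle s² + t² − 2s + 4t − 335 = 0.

Substitute t = (−57 + s)/3:
10s² − 120s − 450 = 0  ⟹  s² − 12s − 45 = 0
s = 15 or s = −3, giving (15, −14) and (−3, −20).

(−3, −20) and (15, −14)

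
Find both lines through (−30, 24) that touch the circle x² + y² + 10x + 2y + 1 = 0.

4x + 3y = −48 and 3x + 4y = 6

Write the tangent as mx − y + (24 − m·(−30)) = 0 and set its distance from the centre to 5:
(25m − (−25))² = 25(m² + 1)
12m² + 25m + 12 = 0, so m = −4/3 or m = −3/4.
With m = −4/3: 4x + 3y = −48. With m = −3/4: 3x + 4y = 6.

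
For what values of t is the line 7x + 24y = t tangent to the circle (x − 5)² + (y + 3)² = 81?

The line touches the circle iff its distance from (5, −3) is 9:
|7·5 + 24·(−3) − t| / √625 = 9
|t − (−37)| = 9·25, so t = 188 or t = −262.

t = −262 or t = 188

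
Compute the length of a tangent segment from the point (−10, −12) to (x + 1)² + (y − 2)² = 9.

2√67

Centre (−1, 2), r² = 9. |PO|² = (−9)² + (−14)² = 277.
By the tangent–radius right angle, tangent length = √(|PO|² − r²) = √268 = 2√67.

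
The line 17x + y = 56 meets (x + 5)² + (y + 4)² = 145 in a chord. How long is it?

Centre (−5, −4), r² = 145. Perpendicular distance d from centre to line = |−145| / √290 = 145/√290.
Half the chord is √(r² − d²) = √(145/2), so the full chord is √290.

√290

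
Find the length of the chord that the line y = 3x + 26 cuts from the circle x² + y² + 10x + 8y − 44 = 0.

Centre (−5, −4), r² = 85. Perpendicular distance d from centre to line = |15| / √10 = 15/√10.
Half the chord is √(r² − d²) = √(125/2), so the full chord is 5√10.

5√10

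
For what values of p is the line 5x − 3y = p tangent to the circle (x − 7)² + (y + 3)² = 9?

The line touches the circle iff its distance from (7, −3) is 3:
|5·7 − 3·(−3) − p| / √34 = 3
|p − (44)| = 3√34.

p = 44 ± 3√34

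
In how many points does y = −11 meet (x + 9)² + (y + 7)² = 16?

Centre (−9, −7), r² = 16. Distance² from centre to line = (4)² = 16.
Since d² = r², the line is tangent.

1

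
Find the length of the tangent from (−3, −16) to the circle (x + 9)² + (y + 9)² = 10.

5√3

Centre (−9, −9), r² = 10. |PO|² = (6)² + (−7)² = 85.
By the tangent–radius right angle, tangent length = √(|PO|² − r²) = √75 = 5√3.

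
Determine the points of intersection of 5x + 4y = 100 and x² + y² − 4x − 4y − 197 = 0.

Express y = (100 − 5x)/4 and substitute into the circle:
41x² − 984x + 5248 = 0  ⟹  x² − 24x + 128 = 0
x = 16 or x = 8, giving (16, 5) and (8, 15).

(8, 15) and (16, 5)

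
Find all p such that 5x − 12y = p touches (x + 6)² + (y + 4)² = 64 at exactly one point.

p = −86 or p = 122

For a tangent, require d(centre, line) = r = 8.
|5·(−6) − 12·(−4) − p| / √169 = 8
|p − (18)| = 8·13, so p = 122 or p = −86.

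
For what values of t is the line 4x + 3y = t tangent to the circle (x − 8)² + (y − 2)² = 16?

t = 18 or t = 58

Tangency holds when the distance from the centre (8, 2) to the line equals the radius 4:
|4·8 + 3·2 − t| / √25 = 4
|t − (38)| = 4·5, so t = 58 or t = 18.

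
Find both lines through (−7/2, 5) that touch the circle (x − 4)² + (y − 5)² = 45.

A line y − (5) = m(x − (−7/2)) is tangent when its distance from (4, 5) is 3√5:
(15/2m − (0))² = 45(m² + 1)
m² − 4 = 0, so m = −2 or m = 2.
With m = −2: 2x + y = −2. With m = 2: 2x − y = −12.

2x + y = −2 and 2x − y = −12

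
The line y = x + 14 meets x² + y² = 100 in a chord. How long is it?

2√2

From the line, y = x + 14. Substituting:
2x² + 28x + 96 = 0  ⟹  x² + 14x + 48 = 0
x = −6 or x = −8, giving (−6, 8) and (−8, 6).
|(−6, 8) − (−8, 6)| = √((2)² + (2)²) = 2√2.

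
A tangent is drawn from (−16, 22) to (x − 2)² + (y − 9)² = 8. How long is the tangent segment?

With centre O = (2, 9), |OP|² = 493 and r² = 8.
Power of the point: PT² = |PO|² − r² = 485, so PT = √485.

√485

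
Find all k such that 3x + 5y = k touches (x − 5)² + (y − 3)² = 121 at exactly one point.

k = 30 ± 11√34

Tangency holds when the distance from the centre (5, 3) to the line equals the radius 11:
|3·5 + 5·3 − k| / √34 = 11
|k − (30)| = 11√34.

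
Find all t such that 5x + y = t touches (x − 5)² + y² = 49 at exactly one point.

The line touches the circle iff its distance from (5, 0) is 7:
|5·5 + 1·0 − t| / √26 = 7
|t − (25)| = 7√26.

t = 25 ± 7√26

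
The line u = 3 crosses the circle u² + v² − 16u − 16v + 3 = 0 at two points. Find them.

The line gives u = 3. Substituting into the circle:
v² − 16v − 36 = 0
v = 18 or v = −2, giving (3, 18) and (3, −2).

(3, −2) and (3, 18)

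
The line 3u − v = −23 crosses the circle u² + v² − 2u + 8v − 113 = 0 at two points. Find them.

(−10, −7) and (−6, 5)

Express v = 3u + 23 and substitute into the circle:
10u² + 160u + 600 = 0  ⟹  u² + 16u + 60 = 0
u = −6 or u = −10, giving (−6, 5) and (−10, −7).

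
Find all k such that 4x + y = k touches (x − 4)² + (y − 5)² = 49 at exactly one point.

The line touches the circle iff its distance from (4, 5) is 7:
|4·4 + 1·5 − k| / √17 = 7
|k − (21)| = 7√17.

k = 21 ± 7√17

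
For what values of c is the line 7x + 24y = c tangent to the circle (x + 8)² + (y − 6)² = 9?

Tangency holds when the distance from the centre (−8, 6) to the line equals the radius 3:
|7·(−8) + 24·6 − c| / √625 = 3
|c − (88)| = 3·25, so c = 163 or c = 13.

c = 13 or c = 163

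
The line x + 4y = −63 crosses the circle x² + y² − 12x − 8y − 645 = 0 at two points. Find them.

(−15, −12) and (17, −20)

Express y = (−63 − x)/4 and substitute into the circle:
17x² − 34x − 4335 = 0  ⟹  x² − 2x − 255 = 0
x = 17 or x = −15, giving (17, −20) and (−15, −12).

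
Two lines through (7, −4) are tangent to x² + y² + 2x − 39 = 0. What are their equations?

Write the tangent as mx − y + (−4 − m·(7)) = 0 and set its distance from the centre to 2√10:
[m·(−8) − (4)]² = 40(m² + 1)
3m² + 8m − 3 = 0, so m = 1/3 or m = −3.
Through (7, −4) these give x − 3y = 19 and 3x + y = 17.

x − 3y = 19 and 3x + y = 17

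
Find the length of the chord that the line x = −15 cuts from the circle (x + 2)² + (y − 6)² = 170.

2

Centre (−2, 6), r² = 170. Perpendicular distance d from centre to line = |13| / √1 = 13.
Half the chord is √(r² − d²) = √(1), so the full chord is 2.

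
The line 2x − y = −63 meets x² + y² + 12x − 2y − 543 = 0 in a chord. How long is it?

The distance from (−6, 1) to the line is 50/√5, and r² = 580.
Half the chord is √(r² − d²) = √(80), so the full chord is 8√5.

8√5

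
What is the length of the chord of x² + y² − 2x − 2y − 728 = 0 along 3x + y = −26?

Substitute y = −3x − 26:
10x² + 160x = 0  ⟹  x² + 16x = 0
x = 0 or x = −16, giving (0, −26) and (−16, 22).
Chord length = distance between (0, −26) and (−16, 22) = √2560 = 16√10.

16√10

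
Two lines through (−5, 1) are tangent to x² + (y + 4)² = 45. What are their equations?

A line y − (1) = m(x − (−5)) is tangent when its distance from (0, −4) is 3√5:
[m·(5) − (−5)]² = 45(m² + 1)
2m² − 5m + 2 = 0, so m = 2 or m = 1/2.
With m = 2: 2x − y = −11. With m = 1/2: x − 2y = −7.

2x − y = −11 and x − 2y = −7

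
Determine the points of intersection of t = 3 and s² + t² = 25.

From the line, t = 3. Substituting:
s² − 16 = 0
s = 4 or s = −4, giving (4, 3) and (−4, 3).

(−4, 3) and (4, 3)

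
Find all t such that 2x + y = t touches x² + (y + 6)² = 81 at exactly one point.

For a tangent, require d(centre, line) = r = 9.
|2·0 + 1·(−6) − t| / √5 = 9
|t − (−6)| = 9√5.

t = −6 ± 9√5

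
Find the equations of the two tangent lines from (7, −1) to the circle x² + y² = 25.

4x + 3y = 25 and 3x − 4y = 25

A line y − (−1) = m(x − (7)) is tangent when its distance from (0, 0) is 5:
[m·(−7) − (1)]² = 25(m² + 1)
12m² + 7m − 12 = 0, so m = −4/3 or m = 3/4.
With m = −4/3: 4x + 3y = 25. With m = 3/4: 3x − 4y = 25.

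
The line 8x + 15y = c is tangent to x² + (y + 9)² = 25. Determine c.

Tangency holds when the distance from the centre (0, −9) to the line equals the radius 5:
|8·0 + 15·(−9) − c| / √289 = 5
|c − (−135)| = 5·17, so c = −50 or c = −220.

c = −220 or c = −50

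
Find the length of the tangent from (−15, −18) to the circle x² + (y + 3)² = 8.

√442

With centre O = (0, −3), |OP|² = 450 and r² = 8.
Power of the point: PT² = |PO|² − r² = 442, so PT = √442.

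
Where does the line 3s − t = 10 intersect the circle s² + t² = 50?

(1, −7) and (5, 5)

Substitute t = 3s − 10:
10s² − 60s + 50 = 0  ⟹  s² − 6s + 5 = 0
s = 5 or s = 1, giving (5, 5) and (1, −7).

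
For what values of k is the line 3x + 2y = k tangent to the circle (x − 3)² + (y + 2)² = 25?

Tangency holds when the distance from the centre (3, −2) to the line equals the radius 5:
|3·3 + 2·(−2) − k| / √13 = 5
|k − (5)| = 5√13.

k = 5 ± 5√13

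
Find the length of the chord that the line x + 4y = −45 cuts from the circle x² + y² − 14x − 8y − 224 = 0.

Express y = (−45 − x)/4 and substitute into the circle:
17x² − 102x − 119 = 0  ⟹  x² − 6x − 7 = 0
x = 7 or x = −1, giving (7, −13) and (−1, −11).
|(7, −13) − (−1, −11)| = √((8)² + (−2)²) = 2√17.

2√17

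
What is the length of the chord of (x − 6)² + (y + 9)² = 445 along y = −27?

22

The distance from (6, −9) to the line is 18, and r² = 445.
Half the chord is √(r² − d²) = √(121), so the full chord is 22.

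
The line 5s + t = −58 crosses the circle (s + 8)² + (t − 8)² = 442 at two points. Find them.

Substitute t = −5s − 58:
26s² + 676s + 3978 = 0  ⟹  s² + 26s + 153 = 0
s = −9 or s = −17, giving (−9, −13) and (−17, 27).

(−17, 27) and (−9, −13)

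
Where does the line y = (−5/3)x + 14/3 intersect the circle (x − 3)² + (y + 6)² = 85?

Express y = (14 − 5x)/3 and substitute into the circle:
34x² − 374x + 340 = 0  ⟹  x² − 11x + 10 = 0
x = 10 or x = 1, giving (10, −12) and (1, 3).

(1, 3) and (10, −12)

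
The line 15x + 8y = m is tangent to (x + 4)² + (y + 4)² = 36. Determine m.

Tangency holds when the distance from the centre (−4, −4) to the line equals the radius 6:
|15·(−4) + 8·(−4) − m| / √289 = 6
|m − (−92)| = 6·17, so m = 10 or m = −194.

m = −194 or m = 10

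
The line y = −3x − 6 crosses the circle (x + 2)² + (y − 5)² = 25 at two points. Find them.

From the line, y = −3x − 6. Substituting:
10x² + 70x + 100 = 0  ⟹  x² + 7x + 10 = 0
x = −2 or x = −5, giving (−2, 0) and (−5, 9).

(−5, 9) and (−2, 0)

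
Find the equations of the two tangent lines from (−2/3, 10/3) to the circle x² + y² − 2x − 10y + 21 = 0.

2x + y = 2 and x + 2y = 6

Write the tangent as mx − y + (10/3 − m·(−2/3)) = 0 and set its distance from the centre to √5:
(5/3m − (5/3))² = 5(m² + 1)
2m² + 5m + 2 = 0, so m = −2 or m = −1/2.
Through (−2/3, 10/3) these give 2x + y = 2 and x + 2y = 6.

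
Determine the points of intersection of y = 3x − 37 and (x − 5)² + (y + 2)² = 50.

From the line, y = 3x − 37. Substituting:
10x² − 220x + 1200 = 0  ⟹  x² − 22x + 120 = 0
x = 12 or x = 10, giving (12, −1) and (10, −7).

(10, −7) and (12, −1)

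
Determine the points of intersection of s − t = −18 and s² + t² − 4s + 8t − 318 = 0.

Substitute t = s + 18:
2s² + 40s + 150 = 0  ⟹  s² + 20s + 75 = 0
s = −5 or s = −15, giving (−5, 13) and (−15, 3).

(−15, 3) and (−5, 13)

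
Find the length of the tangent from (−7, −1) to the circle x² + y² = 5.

The centre is (0, 0) and r = √5. The square of the distance from P to the centre is 49 + 1 = 50.
By the tangent–radius right angle, tangent length = √(|PO|² − r²) = √45 = 3√5.

3√5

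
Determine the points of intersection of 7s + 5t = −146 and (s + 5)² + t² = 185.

(−18, −4) and (−13, −11)

From the line, t = (−146 − 7s)/5. Substituting:
74s² + 2294s + 17316 = 0  ⟹  s² + 31s + 234 = 0
s = −13 or s = −18, giving (−13, −11) and (−18, −4).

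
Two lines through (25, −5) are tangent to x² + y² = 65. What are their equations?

A line y − (−5) = m(x − (25)) is tangent when its distance from (0, 0) is √65:
[m·(−25) − (5)]² = 65(m² + 1)
56m² + 25m − 4 = 0, so m = 1/8 or m = −4/7.
Through (25, −5) these give x − 8y = 65 and 4x + 7y = 65.

x − 8y = 65 and 4x + 7y = 65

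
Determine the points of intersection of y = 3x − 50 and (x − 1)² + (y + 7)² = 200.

(11, −17) and (15, −5)

From the line, y = 3x − 50. Substituting:
10x² − 260x + 1650 = 0  ⟹  x² − 26x + 165 = 0
x = 15 or x = 11, giving (15, −5) and (11, −17).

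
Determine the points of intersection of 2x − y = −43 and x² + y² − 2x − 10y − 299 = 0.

From the line, y = 2x + 43. Substituting:
5x² + 150x + 1120 = 0  ⟹  x² + 30x + 224 = 0
x = −14 or x = −16, giving (−14, 15) and (−16, 11).

(−16, 11) and (−14, 15)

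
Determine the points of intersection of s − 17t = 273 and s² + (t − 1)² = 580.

(−16, −17) and (18, −15)

Express t = (−273 + s)/17 and substitute into the circle:
290s² − 580s − 83520 = 0  ⟹  s² − 2s − 288 = 0
s = 18 or s = −16, giving (18, −15) and (−16, −17).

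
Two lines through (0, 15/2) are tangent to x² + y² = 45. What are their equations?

x − 2y = −15 and x + 2y = 15

Write the tangent as mx − y + (15/2 − m·(0)) = 0 and set its distance from the centre to 3√5:
[m·(0) − (−15/2)]² = 45(m² + 1)
4m² − 1 = 0, so m = 1/2 or m = −1/2.
Through (0, 15/2) these give x − 2y = −15 and x + 2y = 15.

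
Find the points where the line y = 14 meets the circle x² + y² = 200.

(−2, 14) and (2, 14)

From the line, y = 14. Substituting:
x² − 4 = 0
x = 2 or x = −2, giving (2, 14) and (−2, 14).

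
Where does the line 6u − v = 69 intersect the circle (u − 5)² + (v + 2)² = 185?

(9, −15) and (13, 9)

Substitute v = 6u − 69:
37u² − 814u + 4329 = 0  ⟹  u² − 22u + 117 = 0
u = 13 or u = 9, giving (13, 9) and (9, −15).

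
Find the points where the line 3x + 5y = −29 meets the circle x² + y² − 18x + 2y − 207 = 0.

Substitute y = (−29 − 3x)/5:
34x² − 306x − 4624 = 0  ⟹  x² − 9x − 136 = 0
x = 17 or x = −8, giving (17, −16) and (−8, −1).

(−8, −1) and (17, −16)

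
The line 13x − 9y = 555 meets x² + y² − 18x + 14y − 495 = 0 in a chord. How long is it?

5√10

Centre (9, −7), r² = 625. Perpendicular distance d from centre to line = |−375| / √250 = 375/√250.
Half the chord is √(r² − d²) = √(125/2), so the full chord is 5√10.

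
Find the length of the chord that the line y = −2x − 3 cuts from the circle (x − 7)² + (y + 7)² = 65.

6√5

Express y = −2x − 3 and substitute into the circle:
5x² − 30x = 0  ⟹  x² − 6x = 0
x = 6 or x = 0, giving (6, −15) and (0, −3).
Chord length = distance between (6, −15) and (0, −3) = √180 = 6√5.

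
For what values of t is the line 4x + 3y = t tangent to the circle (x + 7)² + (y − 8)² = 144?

For a tangent, require d(centre, line) = r = 12.
|4·(−7) + 3·8 − t| / √25 = 12
|t − (−4)| = 12·5, so t = 56 or t = −64.

t = −64 or t = 56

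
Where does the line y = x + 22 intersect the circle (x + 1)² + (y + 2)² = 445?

(−22, 0) and (−3, 19)

Express y = x + 22 and substitute into the circle:
2x² + 50x + 132 = 0  ⟹  x² + 25x + 66 = 0
x = −3 or x = −22, giving (−3, 19) and (−22, 0).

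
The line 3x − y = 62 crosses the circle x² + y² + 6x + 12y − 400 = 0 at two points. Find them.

From the line, y = 3x − 62. Substituting:
10x² − 330x + 2700 = 0  ⟹  x² − 33x + 270 = 0
x = 18 or x = 15, giving (18, −8) and (15, −17).

(15, −17) and (18, −8)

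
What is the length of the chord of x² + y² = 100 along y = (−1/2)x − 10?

4√5

The distance from (0, 0) to the line is 20/√5, and r² = 100.
Half the chord is √(r² − d²) = √(20), so the full chord is 4√5.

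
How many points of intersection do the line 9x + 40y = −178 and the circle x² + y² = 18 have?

0

d² = (9·0 + 40·0 − (−178))²/1681 = 31684/1681; r² = 18.
Since d² > r², the line lies outside the circle.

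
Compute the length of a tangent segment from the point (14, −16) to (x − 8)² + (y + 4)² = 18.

9√2

The centre is (8, −4) and r = 3√2. The square of the distance from P to the centre is 36 + 144 = 180.
By the tangent–radius right angle, tangent length = √(|PO|² − r²) = √162 = 9√2.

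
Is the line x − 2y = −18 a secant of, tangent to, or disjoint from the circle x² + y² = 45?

Centre (0, 0), r² = 45. Distance² from centre to line = (18)²/5 = 324/5.
Since d² > r², the line lies outside the circle.

disjoint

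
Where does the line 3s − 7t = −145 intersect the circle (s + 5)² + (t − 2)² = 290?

(−18, 13) and (−4, 19)

Express t = (145 + 3s)/7 and substitute into the circle:
58s² + 1276s + 4176 = 0  ⟹  s² + 22s + 72 = 0
s = −4 or s = −18, giving (−4, 19) and (−18, 13).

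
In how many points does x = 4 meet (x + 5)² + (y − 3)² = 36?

0

d² = (1·(−5) + 0·3 − (4))² = 81; r² = 36.
Since d² > r², the line lies outside the circle.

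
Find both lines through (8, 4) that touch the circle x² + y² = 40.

x + 3y = 20 and 3x − y = 20

Write the tangent as mx − y + (4 − m·(8)) = 0 and set its distance from the centre to 2√10:
[m·(−8) − (−4)]² = 40(m² + 1)
3m² − 8m − 3 = 0, so m = −1/3 or m = 3.
Through (8, 4) these give x + 3y = 20 and 3x − y = 20.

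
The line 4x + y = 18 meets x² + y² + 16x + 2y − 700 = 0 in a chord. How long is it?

12√17

Centre (−8, −1), r² = 765. Perpendicular distance d from centre to line = |−51| / √17 = 51/√17.
Chord = 2√(r² − d²) = 2·√(612) = 12√17.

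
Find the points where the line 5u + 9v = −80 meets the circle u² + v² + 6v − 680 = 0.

Substitute v = (−80 − 5u)/9:
106u² + 530u − 53000 = 0  ⟹  u² + 5u − 500 = 0
u = 20 or u = −25, giving (20, −20) and (−25, 5).

(−25, 5) and (20, −20)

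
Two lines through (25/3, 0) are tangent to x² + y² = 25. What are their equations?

3x − 4y = 25 and 3x + 4y = 25

Write the tangent as mx − y + (0 − m·(25/3)) = 0 and set its distance from the centre to 5:
[m·(−25/3) − (0)]² = 25(m² + 1)
16m² − 9 = 0, so m = 3/4 or m = −3/4.
Through (25/3, 0) these give 3x − 4y = 25 and 3x + 4y = 25.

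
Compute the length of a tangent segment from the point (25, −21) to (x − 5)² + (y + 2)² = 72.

The centre is (5, −2) and r = 6√2. The square of the distance from P to the centre is 400 + 361 = 761.
The tangent meets the radius at right angles, so tangent² = |PO|² − r² = 761 − 72 = 689.

√689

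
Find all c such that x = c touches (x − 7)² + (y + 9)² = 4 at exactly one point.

c = 5 or c = 9

For a tangent, require d(centre, line) = r = 2.
|1·7 + 0·(−9) − c| / √1 = 2
|c − (7)| = 2, so c = 9 or c = 5.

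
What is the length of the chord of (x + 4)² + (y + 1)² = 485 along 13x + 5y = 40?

3√194

From the line, y = (40 − 13x)/5. Substituting:
194x² − 970x − 9700 = 0  ⟹  x² − 5x − 50 = 0
x = 10 or x = −5, giving (10, −18) and (−5, 21).
Chord length = distance between (10, −18) and (−5, 21) = √1746 = 3√194.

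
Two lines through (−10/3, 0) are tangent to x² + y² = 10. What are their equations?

Write the tangent as mx − y + (0 − m·(−10/3)) = 0 and set its distance from the centre to √10:
(10/3m − (0))² = 10(m² + 1)
m² − 9 = 0, so m = −3 or m = 3.
Through (−10/3, 0) these give 3x + y = −10 and 3x − y = −10.

3x + y = −10 and 3x − y = −10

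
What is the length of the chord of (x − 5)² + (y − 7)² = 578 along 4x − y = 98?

Centre (5, 7), r² = 578. Perpendicular distance d from centre to line = |−85| / √17 = 85/√17.
Chord = 2√(r² − d²) = 2·√(153) = 6√17.

6√17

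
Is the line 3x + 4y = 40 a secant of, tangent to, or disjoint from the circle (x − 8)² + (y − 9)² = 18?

d² = (3·8 + 4·9 − (40))²/25 = 16; r² = 18.
Since d² < r², the line cuts the circle twice.

secant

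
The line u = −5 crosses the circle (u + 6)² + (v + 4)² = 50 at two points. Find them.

The line gives u = −5. Substituting into the circle:
v² + 8v − 33 = 0
v = 3 or v = −11, giving (−5, 3) and (−5, −11).

(−5, −11) and (−5, 3)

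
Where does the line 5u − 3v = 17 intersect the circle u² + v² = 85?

(−2, −9) and (7, 6)

From the line, v = (−17 + 5u)/3. Substituting:
34u² − 170u − 476 = 0  ⟹  u² − 5u − 14 = 0
u = 7 or u = −2, giving (7, 6) and (−2, −9).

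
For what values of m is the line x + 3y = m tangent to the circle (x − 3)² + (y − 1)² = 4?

m = 6 ± 2√10

The line touches the circle iff its distance from (3, 1) is 2:
|1·3 + 3·1 − m| / √10 = 2
|m − (6)| = 2√10.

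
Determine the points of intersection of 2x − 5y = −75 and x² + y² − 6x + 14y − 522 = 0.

(−15, 9) and (5, 17)

Substitute y = (75 + 2x)/5:
29x² + 290x − 2175 = 0  ⟹  x² + 10x − 75 = 0
x = 5 or x = −15, giving (5, 17) and (−15, 9).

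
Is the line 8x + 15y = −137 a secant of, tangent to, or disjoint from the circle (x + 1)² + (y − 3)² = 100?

disjoint

d² = (8·(−1) + 15·3 − (−137))²/289 = 30276/289; r² = 100.
Since d² > r², the line lies outside the circle.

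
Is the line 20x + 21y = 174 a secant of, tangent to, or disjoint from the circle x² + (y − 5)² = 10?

d² = (20·0 + 21·5 − (174))²/841 = 4761/841; r² = 10.
Since d² < r², the line cuts the circle twice.

secant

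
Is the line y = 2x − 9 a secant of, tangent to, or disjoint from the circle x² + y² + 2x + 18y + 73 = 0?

secant

d² = (2·(−1) − 1·(−9) − (9))²/5 = 4/5; r² = 9.
Since d² < r², the line cuts the circle twice.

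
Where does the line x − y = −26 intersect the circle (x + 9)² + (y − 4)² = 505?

Express y = x + 26 and substitute into the circle:
2x² + 62x + 60 = 0  ⟹  x² + 31x + 30 = 0
x = −1 or x = −30, giving (−1, 25) and (−30, −4).

(−30, −4) and (−1, 25)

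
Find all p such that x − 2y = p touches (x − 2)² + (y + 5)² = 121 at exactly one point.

Tangency holds when the distance from the centre (2, −5) to the line equals the radius 11:
|1·2 − 2·(−5) − p| / √5 = 11
|p − (12)| = 11√5.

p = 12 ± 11√5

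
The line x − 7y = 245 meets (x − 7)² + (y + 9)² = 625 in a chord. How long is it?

Express y = (−245 + x)/7 and substitute into the circle:
50x² − 1050x + 4900 = 0  ⟹  x² − 21x + 98 = 0
x = 14 or x = 7, giving (14, −33) and (7, −34).
Chord length = distance between (14, −33) and (7, −34) = √50 = 5√2.

5√2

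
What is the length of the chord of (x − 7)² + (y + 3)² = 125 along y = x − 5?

15√2

The distance from (7, −3) to the line is 5/√2, and r² = 125.
Half the chord is √(r² − d²) = √(225/2), so the full chord is 15√2.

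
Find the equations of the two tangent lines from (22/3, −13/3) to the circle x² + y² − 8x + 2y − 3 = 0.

Let a tangent through (22/3, −13/3) have slope m. Its distance from (4, −1) must equal 2√5:
(−10/3m − (10/3))² = 20(m² + 1)
2m² − 5m + 2 = 0, so m = 2 or m = 1/2.
Through (22/3, −13/3) these give 2x − y = 19 and x − 2y = 16.

2x − y = 19 and x − 2y = 16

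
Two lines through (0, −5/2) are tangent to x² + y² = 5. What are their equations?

x + 2y = −5 and x − 2y = 5

Let a tangent through (0, −5/2) have slope m. Its distance from (0, 0) must equal √5:
[m·(0) − (5/2)]² = 5(m² + 1)
4m² − 1 = 0, so m = −1/2 or m = 1/2.
Through (0, −5/2) these give x + 2y = −5 and x − 2y = 5.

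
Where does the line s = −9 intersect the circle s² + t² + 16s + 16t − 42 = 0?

(−9, −21) and (−9, 5)

The line gives s = −9. Substituting into the circle:
t² + 16t − 105 = 0
t = 5 or t = −21, giving (−9, 5) and (−9, −21).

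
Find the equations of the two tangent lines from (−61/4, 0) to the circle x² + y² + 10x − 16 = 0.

4x − 5y = −61 and 4x + 5y = −61

Write the tangent as mx − y + (0 − m·(−61/4)) = 0 and set its distance from the centre to √41:
[m·(41/4) − (0)]² = 41(m² + 1)
25m² − 16 = 0, so m = 4/5 or m = −4/5.
With m = 4/5: 4x − 5y = −61. With m = −4/5: 4x + 5y = −61.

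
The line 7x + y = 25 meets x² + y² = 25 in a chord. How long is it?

Express y = −7x + 25 and substitute into the circle:
50x² − 350x + 600 = 0  ⟹  x² − 7x + 12 = 0
x = 4 or x = 3, giving (4, −3) and (3, 4).
|(4, −3) − (3, 4)| = √((1)² + (−7)²) = 5√2.

5√2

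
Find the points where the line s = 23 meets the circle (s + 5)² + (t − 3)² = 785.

(23, 2) and (23, 4)

The line gives s = 23. Substituting into the circle:
t² − 6t + 8 = 0
t = 4 or t = 2, giving (23, 4) and (23, 2).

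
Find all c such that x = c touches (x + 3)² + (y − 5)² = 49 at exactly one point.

For a tangent, require d(centre, line) = r = 7.
|1·(−3) + 0·5 − c| / √1 = 7
|c − (−3)| = 7, so c = 4 or c = −10.

c = −10 or c = 4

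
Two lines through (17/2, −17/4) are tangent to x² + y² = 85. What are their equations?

7x − 6y = 85 and 9x − 2y = 85

Write the tangent as mx − y + (−17/4 − m·(17/2)) = 0 and set its distance from the centre to √85:
[m·(−17/2) − (17/4)]² = 85(m² + 1)
12m² − 68m + 63 = 0, so m = 7/6 or m = 9/2.
Through (17/2, −17/4) these give 7x − 6y = 85 and 9x − 2y = 85.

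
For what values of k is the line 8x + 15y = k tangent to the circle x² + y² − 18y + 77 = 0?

The line touches the circle iff its distance from (0, 9) is 2:
|8·0 + 15·9 − k| / √289 = 2
|k − (135)| = 2·17, so k = 169 or k = 101.

k = 101 or k = 169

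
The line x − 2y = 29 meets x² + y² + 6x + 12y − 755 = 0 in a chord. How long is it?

24√5

Centre (−3, −6), r² = 800. Perpendicular distance d from centre to line = |−20| / √5 = 20/√5.
Half the chord is √(r² − d²) = √(720), so the full chord is 24√5.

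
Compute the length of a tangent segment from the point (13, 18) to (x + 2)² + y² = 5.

The centre is (−2, 0) and r = √5. The square of the distance from P to the centre is 225 + 324 = 549.
Power of the point: PT² = |PO|² − r² = 544, so PT = 4√34.

4√34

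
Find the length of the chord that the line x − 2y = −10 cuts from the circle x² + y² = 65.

Express y = (10 + x)/2 and substitute into the circle:
5x² + 20x − 160 = 0  ⟹  x² + 4x − 32 = 0
x = 4 or x = −8, giving (4, 7) and (−8, 1).
|(4, 7) − (−8, 1)| = √((12)² + (6)²) = 6√5.

6√5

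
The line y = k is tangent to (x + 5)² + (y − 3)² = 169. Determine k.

For a tangent, require d(centre, line) = r = 13.
|0·(−5) + 1·3 − k| / √1 = 13
|k − (3)| = 13, so k = 16 or k = −10.

k = −10 or k = 16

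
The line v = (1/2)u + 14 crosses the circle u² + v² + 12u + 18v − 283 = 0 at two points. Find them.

Substitute v = (28 + u)/2:
5u² + 140u + 660 = 0  ⟹  u² + 28u + 132 = 0
u = −6 or u = −22, giving (−6, 11) and (−22, 3).

(−22, 3) and (−6, 11)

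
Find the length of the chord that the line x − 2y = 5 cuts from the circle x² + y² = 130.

10√5

Express y = (−5 + x)/2 and substitute into the circle:
5x² − 10x − 495 = 0  ⟹  x² − 2x − 99 = 0
x = 11 or x = −9, giving (11, 3) and (−9, −7).
|(11, 3) − (−9, −7)| = √((20)² + (10)²) = 10√5.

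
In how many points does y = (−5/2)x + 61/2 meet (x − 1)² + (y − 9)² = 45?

0

Substituting the line into the circle gives 29x² − 438x + 1673 = 0.
Discriminant = (−438)² − 4·29·(1673) = −2224 < 0.
No real roots: the line does not meet the circle.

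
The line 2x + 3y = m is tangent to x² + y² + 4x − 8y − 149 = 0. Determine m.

m = 8 ± 13√13

The line touches the circle iff its distance from (−2, 4) is 13:
|2·(−2) + 3·4 − m| / √13 = 13
|m − (8)| = 13√13.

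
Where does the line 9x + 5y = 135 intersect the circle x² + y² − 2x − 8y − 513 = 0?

Express y = (135 − 9x)/5 and substitute into the circle:
106x² − 2120x = 0  ⟹  x² − 20x = 0
x = 20 or x = 0, giving (20, −9) and (0, 27).

(0, 27) and (20, −9)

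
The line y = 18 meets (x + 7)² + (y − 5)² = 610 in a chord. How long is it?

42

Substitute y = 18:
x² + 14x − 392 = 0
x = 14 or x = −28, giving (14, 18) and (−28, 18).
Chord length = distance between (14, 18) and (−28, 18) = √1764 = 42.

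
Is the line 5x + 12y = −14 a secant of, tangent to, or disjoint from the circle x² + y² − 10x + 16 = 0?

Substituting the line into the circle gives 169x² − 1300x + 2500 = 0.
Δ = 1690000 − 1690000 = 0.
A repeated root: the line is tangent.

tangent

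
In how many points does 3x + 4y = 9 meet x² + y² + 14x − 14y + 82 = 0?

2

Substituting the line into the circle gives 25x² + 338x + 889 = 0.
Discriminant = (338)² − 4·25·(889) = 25344 > 0.
Two real roots: the line is a secant.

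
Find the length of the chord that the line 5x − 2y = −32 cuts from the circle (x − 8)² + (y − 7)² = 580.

8√29

The distance from (8, 7) to the line is 58/√29, and r² = 580.
Half the chord is √(r² − d²) = √(464), so the full chord is 8√29.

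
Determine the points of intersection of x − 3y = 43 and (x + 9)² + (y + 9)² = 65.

(−8, −17) and (−5, −16)

From the line, y = (−43 + x)/3. Substituting:
10x² + 130x + 400 = 0  ⟹  x² + 13x + 40 = 0
x = −5 or x = −8, giving (−5, −16) and (−8, −17).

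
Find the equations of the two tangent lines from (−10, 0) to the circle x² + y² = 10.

x − 3y = −10 and x + 3y = −10

Write the tangent as mx − y + (0 − m·(−10)) = 0 and set its distance from the centre to √10:
(10m − (0))² = 10(m² + 1)
9m² − 1 = 0, so m = 1/3 or m = −1/3.
With m = 1/3: x − 3y = −10. With m = −1/3: x + 3y = −10.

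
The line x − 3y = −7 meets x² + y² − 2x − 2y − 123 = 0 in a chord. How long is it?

7√10

From the line, y = (7 + x)/3. Substituting:
10x² − 10x − 1100 = 0  ⟹  x² − x − 110 = 0
x = 11 or x = −10, giving (11, 6) and (−10, −1).
|(11, 6) − (−10, −1)| = √((21)² + (7)²) = 7√10.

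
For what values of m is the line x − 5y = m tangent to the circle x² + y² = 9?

The line touches the circle iff its distance from (0, 0) is 3:
|1·0 − 5·0 − m| / √26 = 3
|m| = 3√26.

m = ±3√26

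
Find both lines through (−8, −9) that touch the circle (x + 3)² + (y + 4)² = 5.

2x − y = −7 and x − 2y = 10

A line y − (−9) = m(x − (−8)) is tangent when its distance from (−3, −4) is √5:
[m·(5) − (5)]² = 5(m² + 1)
2m² − 5m + 2 = 0, so m = 2 or m = 1/2.
Through (−8, −9) these give 2x − y = −7 and x − 2y = 10.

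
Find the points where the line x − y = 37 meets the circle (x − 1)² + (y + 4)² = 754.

From the line, y = x − 37. Substituting:
2x² − 68x + 336 = 0  ⟹  x² − 34x + 168 = 0
x = 28 or x = 6, giving (28, −9) and (6, −31).

(6, −31) and (28, −9)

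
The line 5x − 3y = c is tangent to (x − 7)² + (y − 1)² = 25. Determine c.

Tangency holds when the distance from the centre (7, 1) to the line equals the radius 5:
|5·7 − 3·1 − c| / √34 = 5
|c − (32)| = 5√34.

c = 32 ± 5√34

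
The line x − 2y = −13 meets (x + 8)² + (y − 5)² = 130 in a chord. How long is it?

10√5

Substitute y = (13 + x)/2:
5x² + 70x − 255 = 0  ⟹  x² + 14x − 51 = 0
x = 3 or x = −17, giving (3, 8) and (−17, −2).
Chord length = distance between (3, 8) and (−17, −2) = √500 = 10√5.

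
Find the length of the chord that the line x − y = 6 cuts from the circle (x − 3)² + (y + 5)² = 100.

Centre (3, −5), r² = 100. Perpendicular distance d from centre to line = |2| / √2 = 2/√2.
Chord = 2√(r² − d²) = 2·√(98) = 14√2.

14√2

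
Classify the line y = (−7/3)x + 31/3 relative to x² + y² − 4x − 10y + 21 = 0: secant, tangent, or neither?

secant

Centre (2, 5), r² = 8. Distance² from centre to line = (−2)²/58 = 2/29.
Since d² < r², the line cuts the circle twice.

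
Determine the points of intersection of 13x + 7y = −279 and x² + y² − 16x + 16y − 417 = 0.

Substitute y = (−279 − 13x)/7:
218x² + 5014x + 26160 = 0  ⟹  x² + 23x + 120 = 0
x = −8 or x = −15, giving (−8, −25) and (−15, −12).

(−15, −12) and (−8, −25)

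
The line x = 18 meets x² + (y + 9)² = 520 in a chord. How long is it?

28

The line gives x = 18. Substituting into the circle:
y² + 18y − 115 = 0
y = 5 or y = −23, giving (18, 5) and (18, −23).
|(18, 5) − (18, −23)| = √((0)² + (28)²) = 28.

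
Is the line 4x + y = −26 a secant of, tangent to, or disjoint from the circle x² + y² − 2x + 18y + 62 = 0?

disjoint

Substituting the line into the circle gives 17x² + 134x + 270 = 0.
Δ = 17956 − 18360 = −404.
No real roots: the line does not meet the circle.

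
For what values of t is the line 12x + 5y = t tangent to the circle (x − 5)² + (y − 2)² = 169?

t = −99 or t = 239

Tangency holds when the distance from the centre (5, 2) to the line equals the radius 13:
|12·5 + 5·2 − t| / √169 = 13
|t − (70)| = 13·13, so t = 239 or t = −99.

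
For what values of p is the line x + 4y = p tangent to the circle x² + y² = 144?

For a tangent, require d(centre, line) = r = 12.
|1·0 + 4·0 − p| / √17 = 12
|p| = 12√17.

p = ±12√17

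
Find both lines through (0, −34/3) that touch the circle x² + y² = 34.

Write the tangent as mx − y + (−34/3 − m·(0)) = 0 and set its distance from the centre to √34:
(0m − (34/3))² = 34(m² + 1)
9m² − 25 = 0, so m = 5/3 or m = −5/3.
Through (0, −34/3) these give 5x − 3y = 34 and 5x + 3y = −34.

5x − 3y = 34 and 5x + 3y = −34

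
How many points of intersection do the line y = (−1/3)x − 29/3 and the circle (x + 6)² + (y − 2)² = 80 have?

0

d² = (1·(−6) + 3·2 − (−29))²/10 = 841/10; r² = 80.
Since d² > r², the line lies outside the circle.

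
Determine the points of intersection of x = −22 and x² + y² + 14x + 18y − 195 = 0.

The line gives x = −22. Substituting into the circle:
y² + 18y − 19 = 0
y = 1 or y = −19, giving (−22, 1) and (−22, −19).

(−22, −19) and (−22, 1)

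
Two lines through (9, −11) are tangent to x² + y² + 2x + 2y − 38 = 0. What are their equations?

Write the tangent as mx − y + (−11 − m·(9)) = 0 and set its distance from the centre to 2√10:
(−10m − (10))² = 40(m² + 1)
3m² + 10m + 3 = 0, so m = −1/3 or m = −3.
Through (9, −11) these give x + 3y = −24 and 3x + y = 16.

x + 3y = −24 and 3x + y = 16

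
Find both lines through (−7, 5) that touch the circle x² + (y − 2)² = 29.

Write the tangent as mx − y + (5 − m·(−7)) = 0 and set its distance from the centre to √29:
(7m − (−3))² = 29(m² + 1)
10m² + 21m − 10 = 0, so m = 2/5 or m = −5/2.
With m = 2/5: 2x − 5y = −39. With m = −5/2: 5x + 2y = −25.

2x − 5y = −39 and 5x + 2y = −25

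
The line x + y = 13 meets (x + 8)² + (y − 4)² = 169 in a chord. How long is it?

Centre (−8, 4), r² = 169. Perpendicular distance d from centre to line = |−17| / √2 = 17/√2.
Chord = 2√(r² − d²) = 2·√(49/2) = 7√2.

7√2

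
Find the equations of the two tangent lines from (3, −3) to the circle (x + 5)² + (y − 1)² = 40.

Write the tangent as mx − y + (−3 − m·(3)) = 0 and set its distance from the centre to 2√10:
(−8m − (4))² = 40(m² + 1)
3m² + 8m − 3 = 0, so m = 1/3 or m = −3.
Through (3, −3) these give x − 3y = 12 and 3x + y = 6.

x − 3y = 12 and 3x + y = 6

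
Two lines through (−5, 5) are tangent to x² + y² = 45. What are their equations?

x − 2y = −15 and 2x − y = −15

Write the tangent as mx − y + (5 − m·(−5)) = 0 and set its distance from the centre to 3√5:
(5m − (−5))² = 45(m² + 1)
2m² − 5m + 2 = 0, so m = 1/2 or m = 2.
Through (−5, 5) these give x − 2y = −15 and 2x − y = −15.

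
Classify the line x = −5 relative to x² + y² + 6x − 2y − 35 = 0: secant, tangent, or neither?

secant

d² = (1·(−3) + 0·1 − (−5))² = 4; r² = 45.
Since d² < r², the line cuts the circle twice.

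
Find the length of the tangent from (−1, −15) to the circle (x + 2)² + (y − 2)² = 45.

7√5

Centre (−2, 2), r² = 45. |PO|² = (1)² + (−17)² = 290.
The tangent meets the radius at right angles, so tangent² = |PO|² − r² = 290 − 45 = 245.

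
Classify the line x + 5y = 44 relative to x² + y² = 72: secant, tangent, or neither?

neither

Substituting the line into the circle gives 26x² − 88x + 136 = 0.
Discriminant = (−88)² − 4·26·(136) = −6400 < 0.
No real roots: the line does not meet the circle.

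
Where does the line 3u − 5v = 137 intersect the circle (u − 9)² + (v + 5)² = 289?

(9, −22) and (24, −13)

Express v = (−137 + 3u)/5 and substitute into the circle:
34u² − 1122u + 7344 = 0  ⟹  u² − 33u + 216 = 0
u = 24 or u = 9, giving (24, −13) and (9, −22).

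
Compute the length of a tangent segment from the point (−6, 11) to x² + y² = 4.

3√17

With centre O = (0, 0), |OP|² = 157 and r² = 4.
The tangent meets the radius at right angles, so tangent² = |PO|² − r² = 157 − 4 = 153.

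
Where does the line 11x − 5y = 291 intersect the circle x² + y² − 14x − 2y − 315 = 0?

(21, −12) and (26, −1)

Express y = (−291 + 11x)/5 and substitute into the circle:
146x² − 6862x + 79716 = 0  ⟹  x² − 47x + 546 = 0
x = 26 or x = 21, giving (26, −1) and (21, −12).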